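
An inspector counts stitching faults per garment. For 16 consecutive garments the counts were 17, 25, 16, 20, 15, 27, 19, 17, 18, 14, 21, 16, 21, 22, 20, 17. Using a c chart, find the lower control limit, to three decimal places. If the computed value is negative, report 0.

c̄ = (17 + 25 + 16 + 20 + 15 + 27 + 19 + 17 + 18 + 14 + 21 + 16 + 21 + 22 + 20 + 17) / 16 = 305 / 16 = 19.0625
LCL = c̄ − 3√c̄ = 19.0625 − 3 × 4.3661 = 5.9643

5.964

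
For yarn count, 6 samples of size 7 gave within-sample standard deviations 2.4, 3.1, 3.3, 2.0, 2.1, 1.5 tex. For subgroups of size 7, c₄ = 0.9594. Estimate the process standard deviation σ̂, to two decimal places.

s̄ = (2.4 + 3.1 + 3.3 + 2.0 + 2.1 + 1.5) / 6 = 2.4000
σ̂ = s̄ / c₄ = 2.4000 / 0.9594 = 2.5016

2.50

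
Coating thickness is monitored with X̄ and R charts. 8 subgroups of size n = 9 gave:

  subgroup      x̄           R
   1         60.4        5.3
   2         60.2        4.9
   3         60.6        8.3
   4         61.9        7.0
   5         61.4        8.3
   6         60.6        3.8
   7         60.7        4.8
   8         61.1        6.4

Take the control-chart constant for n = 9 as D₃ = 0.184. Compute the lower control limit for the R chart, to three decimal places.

R̄ = (5.3 + 4.9 + 8.3 + 7.0 + 8.3 + 3.8 + 4.8 + 6.4) / 8 = 48.8000 / 8 = 6.1000
LCL_R = D₃·R̄ = 0.184 × 6.1000 = 1.1224

1.122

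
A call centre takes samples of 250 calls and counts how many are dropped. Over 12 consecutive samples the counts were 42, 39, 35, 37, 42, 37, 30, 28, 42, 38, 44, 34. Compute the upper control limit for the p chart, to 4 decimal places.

p̄ = Σdᵢ / (k·n) = 448 / (12 × 250) = 0.14933
UCL = p̄ + 3·√(p̄(1−p̄)/n) = 0.14933 + 3 × √(0.14933×0.85067/250) = 0.14933 + 3 × 0.02254 = 0.21696

0.2170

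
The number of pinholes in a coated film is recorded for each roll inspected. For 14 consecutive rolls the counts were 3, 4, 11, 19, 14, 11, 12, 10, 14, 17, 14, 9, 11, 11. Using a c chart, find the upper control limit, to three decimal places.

c̄ = (3 + 4 + 11 + 19 + 14 + 11 + 12 + 10 + 14 + 17 + 14 + 9 + 11 + 11) / 14 = 160 / 14 = 11.4286
UCL = c̄ + 3√c̄ = 11.4286 + 3 × √11.4286 = 11.4286 + 3 × 3.3806 = 21.5704

21.570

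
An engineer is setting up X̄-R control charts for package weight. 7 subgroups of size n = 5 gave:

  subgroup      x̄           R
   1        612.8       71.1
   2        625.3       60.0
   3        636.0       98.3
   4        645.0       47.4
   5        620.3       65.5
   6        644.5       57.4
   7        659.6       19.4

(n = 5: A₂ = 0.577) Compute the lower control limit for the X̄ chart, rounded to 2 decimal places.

600.24

X̄̄ = (612.8 + 625.3 + 636.0 + 645.0 + 620.3 + 644.5 + 659.6) / 7 = 4443.5000 / 7 = 634.7857
R̄ = (71.1 + 60.0 + 98.3 + 47.4 + 65.5 + 57.4 + 19.4) / 7 = 419.1000 / 7 = 59.8714
LCL = X̄̄ − A₂·R̄ = 634.7857 − 0.577 × 59.8714 = 600.2399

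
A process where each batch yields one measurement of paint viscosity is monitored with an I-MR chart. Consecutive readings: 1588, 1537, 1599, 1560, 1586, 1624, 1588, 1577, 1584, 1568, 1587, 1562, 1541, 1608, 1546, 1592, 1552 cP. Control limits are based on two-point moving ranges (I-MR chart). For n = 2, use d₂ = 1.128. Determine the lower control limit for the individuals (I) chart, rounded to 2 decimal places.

1482.33

X̄ = (1588 + 1537 + 1599 + 1560 + 1586 + 1624 + 1588 + 1577 + 1584 + 1568 + 1587 + 1562 + 1541 + 1608 + 1546 + 1592 + 1552) / 17 = 1576.4118
Moving ranges: 51, 62, 39, 26, 38, 36, 11, 7, 16, 19, 25, 21, 67, 62, 46, 40; M̄R̄ = 566.0000 / 16 = 35.3750
LCL = X̄ − 3·M̄R̄/d₂ = 1576.4118 − 3 × 35.3750 / 1.128 = 1482.3293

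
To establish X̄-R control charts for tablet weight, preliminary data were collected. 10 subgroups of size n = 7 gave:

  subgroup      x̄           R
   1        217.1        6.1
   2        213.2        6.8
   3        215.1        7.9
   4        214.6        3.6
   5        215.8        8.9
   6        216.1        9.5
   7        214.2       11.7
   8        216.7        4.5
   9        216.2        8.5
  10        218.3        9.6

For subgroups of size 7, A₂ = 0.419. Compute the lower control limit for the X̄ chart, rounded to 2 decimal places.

X̄̄ = (217.1 + 213.2 + 215.1 + 214.6 + 215.8 + 216.1 + 214.2 + 216.7 + 216.2 + 218.3) / 10 = 2157.3000 / 10 = 215.7300
R̄ = (6.1 + 6.8 + 7.9 + 3.6 + 8.9 + 9.5 + 11.7 + 4.5 + 8.5 + 9.6) / 10 = 77.1000 / 10 = 7.7100
LCL = X̄̄ − A₂·R̄ = 215.7300 − 0.419 × 7.7100 = 212.4995

212.50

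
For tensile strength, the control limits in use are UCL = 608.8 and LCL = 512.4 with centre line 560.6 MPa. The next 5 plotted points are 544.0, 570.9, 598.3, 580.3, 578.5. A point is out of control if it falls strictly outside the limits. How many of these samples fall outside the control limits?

All 5 points lie within [512.4, 608.8].

0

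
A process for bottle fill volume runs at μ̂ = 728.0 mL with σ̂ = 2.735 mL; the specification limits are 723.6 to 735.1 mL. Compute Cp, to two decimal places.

0.70

Cp = (USL − LSL) / (6σ̂) = (735.1 − 723.6) / (6 × 2.735) = 11.5000 / 16.4100 = 0.7008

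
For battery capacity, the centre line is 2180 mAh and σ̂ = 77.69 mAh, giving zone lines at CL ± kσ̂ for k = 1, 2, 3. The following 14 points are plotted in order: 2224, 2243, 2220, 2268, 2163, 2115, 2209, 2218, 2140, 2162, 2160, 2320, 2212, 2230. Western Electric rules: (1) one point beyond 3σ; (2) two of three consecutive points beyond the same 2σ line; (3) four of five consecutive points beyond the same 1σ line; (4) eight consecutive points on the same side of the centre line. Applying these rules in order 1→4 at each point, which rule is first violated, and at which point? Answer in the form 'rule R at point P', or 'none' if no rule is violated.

Zone of each point (C = within 1σ̂, B = 1σ̂–2σ̂, A = 2σ̂–3σ̂, * = beyond 3σ̂; sign = side of CL): 1:+C, 2:+C, 3:+C, 4:+B, 5:-C, 6:-C, 7:+C, 8:+C, 9:-C, 10:-C, 11:-C, 12:+B, 13:+C, 14:+C
No rule fires across all 14 points.

none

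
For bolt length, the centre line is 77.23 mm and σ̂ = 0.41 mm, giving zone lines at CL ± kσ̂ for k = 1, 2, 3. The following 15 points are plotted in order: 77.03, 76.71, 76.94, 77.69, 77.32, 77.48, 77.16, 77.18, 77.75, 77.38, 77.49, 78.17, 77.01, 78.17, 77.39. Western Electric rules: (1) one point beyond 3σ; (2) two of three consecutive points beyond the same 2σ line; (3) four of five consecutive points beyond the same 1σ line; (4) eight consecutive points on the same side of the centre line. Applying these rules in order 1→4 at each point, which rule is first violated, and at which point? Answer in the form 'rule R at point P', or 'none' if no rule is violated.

Zone of each point (C = within 1σ̂, B = 1σ̂–2σ̂, A = 2σ̂–3σ̂, * = beyond 3σ̂; sign = side of CL): 1:-C, 2:-B, 3:-C, 4:+B, 5:+C, 6:+C, 7:-C, 8:-C, 9:+B, 10:+C, 11:+C, 12:+A, 13:-C, 14:+A, 15:+C
Rule 2 (two of three consecutive points beyond the same 2σ limit) is satisfied at point 14.

rule 2 at point 14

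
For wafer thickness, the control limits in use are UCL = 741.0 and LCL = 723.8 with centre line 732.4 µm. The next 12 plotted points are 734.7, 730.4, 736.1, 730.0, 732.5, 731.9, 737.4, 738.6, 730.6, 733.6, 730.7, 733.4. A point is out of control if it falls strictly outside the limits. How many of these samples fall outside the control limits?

0

All 12 points lie within [723.8, 741.0].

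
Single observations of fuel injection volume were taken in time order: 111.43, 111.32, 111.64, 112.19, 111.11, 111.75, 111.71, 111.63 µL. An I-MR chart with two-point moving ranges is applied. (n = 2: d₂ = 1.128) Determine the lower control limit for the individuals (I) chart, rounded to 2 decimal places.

X̄ = (111.43 + 111.32 + 111.64 + 112.19 + 111.11 + 111.75 + 111.71 + 111.63) / 8 = 111.5975
Moving ranges: 0.11, 0.32, 0.55, 1.08, 0.64, 0.04, 0.08; M̄R̄ = 2.8200 / 7 = 0.4029
LCL = X̄ − 3·M̄R̄/d₂ = 111.5975 − 3 × 0.4029 / 1.128 = 110.5261

110.53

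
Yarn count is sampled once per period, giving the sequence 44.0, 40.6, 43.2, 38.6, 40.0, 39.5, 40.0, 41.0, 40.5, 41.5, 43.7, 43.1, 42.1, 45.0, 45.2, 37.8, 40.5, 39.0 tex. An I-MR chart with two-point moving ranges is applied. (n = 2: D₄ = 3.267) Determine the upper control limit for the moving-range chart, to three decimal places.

Moving ranges: 3.4, 2.6, 4.6, 1.4, 0.5, 0.5, 1.0, 0.5, 1.0, 2.2, 0.6, 1.0, 2.9, 0.2, 7.4, 2.7, 1.5; M̄R̄ = 34.0000 / 17 = 2.0000
UCL_MR = D₄·M̄R̄ = 3.267 × 2.0000 = 6.5340

6.534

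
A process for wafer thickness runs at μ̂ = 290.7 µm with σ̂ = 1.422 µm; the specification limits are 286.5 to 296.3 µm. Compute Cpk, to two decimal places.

Cpu = (USL − μ̂) / (3σ̂) = (296.3 − 290.7) / (3 × 1.422) = 1.3127; Cpl = (μ̂ − LSL) / (3σ̂) = (290.7 − 286.5) / (3 × 1.422) = 0.9845; Cpk = min(Cpu, Cpl) = 0.9845

0.98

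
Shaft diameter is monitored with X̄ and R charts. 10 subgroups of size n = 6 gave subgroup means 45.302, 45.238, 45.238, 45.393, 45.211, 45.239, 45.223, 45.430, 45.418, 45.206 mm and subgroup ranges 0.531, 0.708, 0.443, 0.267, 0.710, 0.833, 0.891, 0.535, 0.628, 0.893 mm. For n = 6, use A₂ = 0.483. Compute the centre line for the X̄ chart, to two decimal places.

X̄̄ = (45.302 + 45.238 + 45.238 + 45.393 + 45.211 + 45.239 + 45.223 + 45.430 + 45.418 + 45.206) / 10 = 452.8980 / 10 = 45.2898
CL = X̄̄ = 45.2898

45.29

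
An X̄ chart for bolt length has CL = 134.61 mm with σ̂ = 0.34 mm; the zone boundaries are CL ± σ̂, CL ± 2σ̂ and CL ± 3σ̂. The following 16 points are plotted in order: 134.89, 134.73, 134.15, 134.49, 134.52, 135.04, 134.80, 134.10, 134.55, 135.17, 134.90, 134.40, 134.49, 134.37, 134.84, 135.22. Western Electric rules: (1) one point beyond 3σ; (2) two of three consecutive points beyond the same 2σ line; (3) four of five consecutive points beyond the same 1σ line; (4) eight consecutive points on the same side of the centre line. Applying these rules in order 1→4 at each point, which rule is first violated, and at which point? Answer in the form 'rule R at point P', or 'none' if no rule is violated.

none

Zone of each point (C = within 1σ̂, B = 1σ̂–2σ̂, A = 2σ̂–3σ̂, * = beyond 3σ̂; sign = side of CL): 1:+C, 2:+C, 3:-B, 4:-C, 5:-C, 6:+B, 7:+C, 8:-B, 9:-C, 10:+B, 11:+C, 12:-C, 13:-C, 14:-C, 15:+C, 16:+B
No rule fires across all 16 points.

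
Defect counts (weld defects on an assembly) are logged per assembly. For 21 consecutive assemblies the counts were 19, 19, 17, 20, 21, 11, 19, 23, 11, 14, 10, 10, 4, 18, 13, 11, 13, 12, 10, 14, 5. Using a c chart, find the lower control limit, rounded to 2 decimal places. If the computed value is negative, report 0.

2.78

c̄ = (19 + 19 + 17 + 20 + 21 + 11 + 19 + 23 + 11 + 14 + 10 + 10 + 4 + 18 + 13 + 11 + 13 + 12 + 10 + 14 + 5) / 21 = 294 / 21 = 14.0000
LCL = c̄ − 3√c̄ = 14.0000 − 3 × 3.7417 = 2.7750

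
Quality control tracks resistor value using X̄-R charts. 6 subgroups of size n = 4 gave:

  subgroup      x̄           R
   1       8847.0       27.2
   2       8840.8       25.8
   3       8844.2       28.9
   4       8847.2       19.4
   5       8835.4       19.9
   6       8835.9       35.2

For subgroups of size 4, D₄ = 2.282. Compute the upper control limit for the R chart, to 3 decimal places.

59.484

R̄ = (27.2 + 25.8 + 28.9 + 19.4 + 19.9 + 35.2) / 6 = 156.4000 / 6 = 26.0667
UCL_R = D₄·R̄ = 2.282 × 26.0667 = 59.4841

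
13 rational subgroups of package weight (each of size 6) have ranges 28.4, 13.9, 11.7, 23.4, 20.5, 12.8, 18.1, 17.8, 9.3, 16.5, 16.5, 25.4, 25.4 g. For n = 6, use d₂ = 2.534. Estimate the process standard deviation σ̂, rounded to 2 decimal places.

7.28

R̄ = (28.4 + 13.9 + 11.7 + 23.4 + 20.5 + 12.8 + 18.1 + 17.8 + 9.3 + 16.5 + 16.5 + 25.4 + 25.4) / 13 = 18.4385
σ̂ = R̄ / d₂ = 18.4385 / 2.534 = 7.2764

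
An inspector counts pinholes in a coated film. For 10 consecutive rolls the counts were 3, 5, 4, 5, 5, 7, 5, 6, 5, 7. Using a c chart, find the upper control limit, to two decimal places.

12.04

c̄ = (3 + 5 + 4 + 5 + 5 + 7 + 5 + 6 + 5 + 7) / 10 = 52 / 10 = 5.2000
UCL = c̄ + 3√c̄ = 5.2000 + 3 × √5.2000 = 5.2000 + 3 × 2.2804 = 12.0411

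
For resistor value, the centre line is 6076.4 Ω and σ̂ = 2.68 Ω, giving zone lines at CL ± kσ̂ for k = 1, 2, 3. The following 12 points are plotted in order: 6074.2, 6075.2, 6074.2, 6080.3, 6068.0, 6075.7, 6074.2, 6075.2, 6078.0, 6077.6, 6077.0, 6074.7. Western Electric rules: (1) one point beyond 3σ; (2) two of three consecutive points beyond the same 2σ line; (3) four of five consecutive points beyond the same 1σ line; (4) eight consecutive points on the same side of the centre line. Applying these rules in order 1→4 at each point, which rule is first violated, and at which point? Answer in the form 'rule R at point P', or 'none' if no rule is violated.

rule 1 at point 5

Zone of each point (C = within 1σ̂, B = 1σ̂–2σ̂, A = 2σ̂–3σ̂, * = beyond 3σ̂; sign = side of CL): 1:-C, 2:-C, 3:-C, 4:+B, 5:-*, 6:-C, 7:-C, 8:-C, 9:+C, 10:+C, 11:+C, 12:-C
Rule 1 (one point beyond the 3σ limits) is satisfied at point 5.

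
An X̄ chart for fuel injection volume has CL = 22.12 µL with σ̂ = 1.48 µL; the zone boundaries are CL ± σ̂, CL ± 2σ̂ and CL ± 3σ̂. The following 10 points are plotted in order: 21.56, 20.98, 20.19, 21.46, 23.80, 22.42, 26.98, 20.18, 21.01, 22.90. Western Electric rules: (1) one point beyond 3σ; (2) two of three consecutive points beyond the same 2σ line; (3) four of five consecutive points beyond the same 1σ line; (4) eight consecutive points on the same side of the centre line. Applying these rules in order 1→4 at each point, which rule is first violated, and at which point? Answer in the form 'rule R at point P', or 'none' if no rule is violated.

rule 1 at point 7

Zone of each point (C = within 1σ̂, B = 1σ̂–2σ̂, A = 2σ̂–3σ̂, * = beyond 3σ̂; sign = side of CL): 1:-C, 2:-C, 3:-B, 4:-C, 5:+B, 6:+C, 7:+*, 8:-B, 9:-C, 10:+C
Rule 1 (one point beyond the 3σ limits) is satisfied at point 7.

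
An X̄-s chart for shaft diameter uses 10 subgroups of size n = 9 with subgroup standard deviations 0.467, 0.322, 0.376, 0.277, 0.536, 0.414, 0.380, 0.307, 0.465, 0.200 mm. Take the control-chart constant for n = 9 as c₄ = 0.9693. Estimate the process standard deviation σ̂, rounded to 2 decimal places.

0.39

s̄ = (0.467 + 0.322 + 0.376 + 0.277 + 0.536 + 0.414 + 0.380 + 0.307 + 0.465 + 0.200) / 10 = 0.3744
σ̂ = s̄ / c₄ = 0.3744 / 0.9693 = 0.3863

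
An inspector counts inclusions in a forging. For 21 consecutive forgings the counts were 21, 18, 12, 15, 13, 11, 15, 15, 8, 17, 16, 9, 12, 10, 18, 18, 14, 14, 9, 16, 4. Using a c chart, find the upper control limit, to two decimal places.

c̄ = (21 + 18 + 12 + 15 + 13 + 11 + 15 + 15 + 8 + 17 + 16 + 9 + 12 + 10 + 18 + 18 + 14 + 14 + 9 + 16 + 4) / 21 = 285 / 21 = 13.5714
UCL = c̄ + 3√c̄ = 13.5714 + 3 × √13.5714 = 13.5714 + 3 × 3.6839 = 24.6233

24.62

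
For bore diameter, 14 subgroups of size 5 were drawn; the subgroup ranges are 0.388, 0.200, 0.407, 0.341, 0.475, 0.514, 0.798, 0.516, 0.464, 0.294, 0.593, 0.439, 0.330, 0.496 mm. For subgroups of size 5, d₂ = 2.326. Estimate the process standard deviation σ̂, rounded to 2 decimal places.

0.19

R̄ = (0.388 + 0.200 + 0.407 + 0.341 + 0.475 + 0.514 + 0.798 + 0.516 + 0.464 + 0.294 + 0.593 + 0.439 + 0.330 + 0.496) / 14 = 0.4468
σ̂ = R̄ / d₂ = 0.4468 / 2.326 = 0.1921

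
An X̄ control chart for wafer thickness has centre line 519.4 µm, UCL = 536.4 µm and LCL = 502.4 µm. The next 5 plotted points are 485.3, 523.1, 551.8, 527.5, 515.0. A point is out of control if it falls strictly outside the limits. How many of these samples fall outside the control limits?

Compare each point to [502.4, 536.4]: sample 1 = 485.3 < LCL; sample 3 = 551.8 > UCL.

2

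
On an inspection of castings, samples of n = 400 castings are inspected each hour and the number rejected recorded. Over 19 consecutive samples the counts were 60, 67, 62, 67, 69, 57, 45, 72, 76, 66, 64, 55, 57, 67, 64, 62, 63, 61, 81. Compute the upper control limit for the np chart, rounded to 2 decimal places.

p̄ = Σdᵢ / (k·n) = 1215 / (19 × 400) = 0.15987
UCL = np̄ + 3·√(np̄(1−p̄)) = 63.9474 + 3 × √(63.9474×0.84013) = 63.9474 + 3 × 7.3297 = 85.9364

85.94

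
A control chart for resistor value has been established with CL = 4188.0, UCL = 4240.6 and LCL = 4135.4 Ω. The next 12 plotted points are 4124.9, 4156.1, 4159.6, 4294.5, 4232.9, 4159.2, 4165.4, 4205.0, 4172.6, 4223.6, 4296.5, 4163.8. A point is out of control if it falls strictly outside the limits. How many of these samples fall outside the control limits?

3

Compare each point to [4135.4, 4240.6]: sample 1 = 4124.9 < LCL; sample 4 = 4294.5 > UCL; sample 11 = 4296.5 > UCL.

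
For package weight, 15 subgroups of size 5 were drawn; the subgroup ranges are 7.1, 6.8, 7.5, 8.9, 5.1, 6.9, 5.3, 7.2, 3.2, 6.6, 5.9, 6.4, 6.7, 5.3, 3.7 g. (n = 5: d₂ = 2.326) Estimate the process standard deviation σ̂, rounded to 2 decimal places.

2.65

R̄ = (7.1 + 6.8 + 7.5 + 8.9 + 5.1 + 6.9 + 5.3 + 7.2 + 3.2 + 6.6 + 5.9 + 6.4 + 6.7 + 5.3 + 3.7) / 15 = 6.1733
σ̂ = R̄ / d₂ = 6.1733 / 2.326 = 2.6541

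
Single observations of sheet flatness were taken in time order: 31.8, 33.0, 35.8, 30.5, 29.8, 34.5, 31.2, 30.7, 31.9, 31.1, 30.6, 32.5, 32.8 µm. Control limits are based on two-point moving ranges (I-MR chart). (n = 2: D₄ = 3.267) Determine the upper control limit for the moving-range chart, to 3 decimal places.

Moving ranges: 1.2, 2.8, 5.3, 0.7, 4.7, 3.3, 0.5, 1.2, 0.8, 0.5, 1.9, 0.3; M̄R̄ = 23.2000 / 12 = 1.9333
UCL_MR = D₄·M̄R̄ = 3.267 × 1.9333 = 6.3162

6.316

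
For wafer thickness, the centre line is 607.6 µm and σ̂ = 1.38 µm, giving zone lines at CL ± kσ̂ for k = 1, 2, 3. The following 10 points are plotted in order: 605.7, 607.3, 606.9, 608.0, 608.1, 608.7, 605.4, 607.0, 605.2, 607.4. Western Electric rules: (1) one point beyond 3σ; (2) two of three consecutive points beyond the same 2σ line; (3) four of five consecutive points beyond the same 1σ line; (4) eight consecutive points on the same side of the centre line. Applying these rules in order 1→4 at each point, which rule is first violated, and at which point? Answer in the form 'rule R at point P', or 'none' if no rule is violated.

Zone of each point (C = within 1σ̂, B = 1σ̂–2σ̂, A = 2σ̂–3σ̂, * = beyond 3σ̂; sign = side of CL): 1:-B, 2:-C, 3:-C, 4:+C, 5:+C, 6:+C, 7:-B, 8:-C, 9:-B, 10:-C
No rule fires across all 10 points.

none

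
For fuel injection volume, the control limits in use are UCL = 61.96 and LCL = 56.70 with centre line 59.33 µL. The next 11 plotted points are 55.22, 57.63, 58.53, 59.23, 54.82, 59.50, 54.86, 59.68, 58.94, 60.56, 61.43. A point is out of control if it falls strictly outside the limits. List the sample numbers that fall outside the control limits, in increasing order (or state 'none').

1, 5, 7

Compare each point to [56.70, 61.96]: sample 1 = 55.22 < LCL; sample 5 = 54.82 < LCL; sample 7 = 54.86 < LCL.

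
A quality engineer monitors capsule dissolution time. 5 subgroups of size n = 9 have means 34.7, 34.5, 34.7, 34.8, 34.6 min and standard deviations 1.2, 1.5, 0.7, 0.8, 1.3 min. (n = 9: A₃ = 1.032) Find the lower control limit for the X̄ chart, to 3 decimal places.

X̄̄ = (34.7 + 34.5 + 34.7 + 34.8 + 34.6) / 5 = 34.6600
s̄ = (1.2 + 1.5 + 0.7 + 0.8 + 1.3) / 5 = 1.1000
LCL = X̄̄ − A₃·s̄ = 34.6600 − 1.032 × 1.1000 = 33.5248

33.525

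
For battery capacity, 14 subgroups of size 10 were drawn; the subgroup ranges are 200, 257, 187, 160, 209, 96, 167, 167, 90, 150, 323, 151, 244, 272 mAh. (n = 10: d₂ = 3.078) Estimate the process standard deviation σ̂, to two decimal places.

R̄ = (200 + 257 + 187 + 160 + 209 + 96 + 167 + 167 + 90 + 150 + 323 + 151 + 244 + 272) / 14 = 190.9286
σ̂ = R̄ / d₂ = 190.9286 / 3.078 = 62.0301

62.03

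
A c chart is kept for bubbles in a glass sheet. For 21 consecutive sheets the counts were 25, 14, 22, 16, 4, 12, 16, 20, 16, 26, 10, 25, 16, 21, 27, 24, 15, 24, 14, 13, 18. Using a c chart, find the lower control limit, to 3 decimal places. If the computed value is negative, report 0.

c̄ = (25 + 14 + 22 + 16 + 4 + 12 + 16 + 20 + 16 + 26 + 10 + 25 + 16 + 21 + 27 + 24 + 15 + 24 + 14 + 13 + 18) / 21 = 378 / 21 = 18.0000
LCL = c̄ − 3√c̄ = 18.0000 − 3 × 4.2426 = 5.2721

5.272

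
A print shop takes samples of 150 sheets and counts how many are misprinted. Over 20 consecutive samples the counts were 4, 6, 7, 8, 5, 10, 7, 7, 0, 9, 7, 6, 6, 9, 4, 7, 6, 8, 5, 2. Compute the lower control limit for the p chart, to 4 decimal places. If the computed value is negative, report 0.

p̄ = Σdᵢ / (k·n) = 123 / (20 × 150) = 0.04100
LCL = p̄ − 3·√(p̄(1−p̄)/n) = 0.04100 − 3 × 0.01619 = -0.00757 → 0 (negative, so LCL = 0)

0.0000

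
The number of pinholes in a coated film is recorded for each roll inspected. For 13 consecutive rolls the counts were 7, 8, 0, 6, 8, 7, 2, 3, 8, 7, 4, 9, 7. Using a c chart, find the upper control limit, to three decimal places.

c̄ = (7 + 8 + 0 + 6 + 8 + 7 + 2 + 3 + 8 + 7 + 4 + 9 + 7) / 13 = 76 / 13 = 5.8462
UCL = c̄ + 3√c̄ = 5.8462 + 3 × √5.8462 = 5.8462 + 3 × 2.4179 = 13.0998

13.100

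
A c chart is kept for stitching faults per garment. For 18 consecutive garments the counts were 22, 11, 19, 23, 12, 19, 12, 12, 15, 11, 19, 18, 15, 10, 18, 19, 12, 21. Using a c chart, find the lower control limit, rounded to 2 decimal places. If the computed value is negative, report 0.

4.00

c̄ = (22 + 11 + 19 + 23 + 12 + 19 + 12 + 12 + 15 + 11 + 19 + 18 + 15 + 10 + 18 + 19 + 12 + 21) / 18 = 288 / 18 = 16.0000
LCL = c̄ − 3√c̄ = 16.0000 − 3 × 4.0000 = 4.0000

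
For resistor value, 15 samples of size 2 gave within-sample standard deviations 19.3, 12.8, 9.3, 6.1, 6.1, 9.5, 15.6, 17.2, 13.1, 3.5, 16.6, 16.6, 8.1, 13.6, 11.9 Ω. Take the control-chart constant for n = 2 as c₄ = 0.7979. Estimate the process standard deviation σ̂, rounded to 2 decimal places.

s̄ = (19.3 + 12.8 + 9.3 + 6.1 + 6.1 + 9.5 + 15.6 + 17.2 + 13.1 + 3.5 + 16.6 + 16.6 + 8.1 + 13.6 + 11.9) / 15 = 11.9533
σ̂ = s̄ / c₄ = 11.9533 / 0.7979 = 14.9810

14.98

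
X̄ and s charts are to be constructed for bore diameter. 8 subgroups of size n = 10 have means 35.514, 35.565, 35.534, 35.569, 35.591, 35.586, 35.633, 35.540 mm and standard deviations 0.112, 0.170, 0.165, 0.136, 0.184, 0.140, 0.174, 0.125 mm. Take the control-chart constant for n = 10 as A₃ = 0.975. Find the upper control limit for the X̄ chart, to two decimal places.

X̄̄ = (35.514 + 35.565 + 35.534 + 35.569 + 35.591 + 35.586 + 35.633 + 35.540) / 8 = 35.5665
s̄ = (0.112 + 0.170 + 0.165 + 0.136 + 0.184 + 0.140 + 0.174 + 0.125) / 8 = 0.1507
UCL = X̄̄ + A₃·s̄ = 35.5665 + 0.975 × 0.1507 = 35.7135

35.71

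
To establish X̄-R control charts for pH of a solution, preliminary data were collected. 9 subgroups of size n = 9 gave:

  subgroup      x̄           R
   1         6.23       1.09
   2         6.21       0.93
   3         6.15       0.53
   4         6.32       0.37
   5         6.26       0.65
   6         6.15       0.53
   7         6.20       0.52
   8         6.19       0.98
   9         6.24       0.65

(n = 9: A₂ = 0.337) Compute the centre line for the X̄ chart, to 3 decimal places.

X̄̄ = (6.23 + 6.21 + 6.15 + 6.32 + 6.26 + 6.15 + 6.20 + 6.19 + 6.24) / 9 = 55.9500 / 9 = 6.2167
CL = X̄̄ = 6.2167

6.217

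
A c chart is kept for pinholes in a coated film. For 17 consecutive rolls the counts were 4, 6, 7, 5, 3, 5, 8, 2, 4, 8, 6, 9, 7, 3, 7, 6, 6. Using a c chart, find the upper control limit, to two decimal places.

c̄ = (4 + 6 + 7 + 5 + 3 + 5 + 8 + 2 + 4 + 8 + 6 + 9 + 7 + 3 + 7 + 6 + 6) / 17 = 96 / 17 = 5.6471
UCL = c̄ + 3√c̄ = 5.6471 + 3 × √5.6471 = 5.6471 + 3 × 2.3764 = 12.7761

12.78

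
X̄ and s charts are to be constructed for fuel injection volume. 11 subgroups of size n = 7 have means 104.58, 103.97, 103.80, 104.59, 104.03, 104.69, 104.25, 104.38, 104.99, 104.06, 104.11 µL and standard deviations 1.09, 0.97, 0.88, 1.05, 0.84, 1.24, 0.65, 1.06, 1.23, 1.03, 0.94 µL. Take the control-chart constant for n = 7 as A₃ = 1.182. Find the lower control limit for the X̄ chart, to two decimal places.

103.13

X̄̄ = (104.58 + 103.97 + 103.80 + 104.59 + 104.03 + 104.69 + 104.25 + 104.38 + 104.99 + 104.06 + 104.11) / 11 = 104.3136
s̄ = (1.09 + 0.97 + 0.88 + 1.05 + 0.84 + 1.24 + 0.65 + 1.06 + 1.23 + 1.03 + 0.94) / 11 = 0.9982
LCL = X̄̄ − A₃·s̄ = 104.3136 − 1.182 × 0.9982 = 103.1338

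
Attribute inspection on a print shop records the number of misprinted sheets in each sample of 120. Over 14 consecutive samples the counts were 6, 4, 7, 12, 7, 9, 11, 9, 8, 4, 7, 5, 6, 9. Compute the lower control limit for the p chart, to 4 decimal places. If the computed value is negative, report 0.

p̄ = Σdᵢ / (k·n) = 104 / (14 × 120) = 0.06190
LCL = p̄ − 3·√(p̄(1−p̄)/n) = 0.06190 − 3 × 0.02200 = -0.00409 → 0 (negative, so LCL = 0)

0.0000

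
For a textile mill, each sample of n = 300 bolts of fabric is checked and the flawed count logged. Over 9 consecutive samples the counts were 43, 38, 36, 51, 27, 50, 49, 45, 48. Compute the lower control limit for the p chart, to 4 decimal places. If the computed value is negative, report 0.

p̄ = Σdᵢ / (k·n) = 387 / (9 × 300) = 0.14333
LCL = p̄ − 3·√(p̄(1−p̄)/n) = 0.14333 − 3 × 0.02023 = 0.08264

0.0826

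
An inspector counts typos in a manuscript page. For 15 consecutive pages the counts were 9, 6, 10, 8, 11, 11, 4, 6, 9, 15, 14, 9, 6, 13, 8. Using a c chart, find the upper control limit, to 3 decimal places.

18.399

c̄ = (9 + 6 + 10 + 8 + 11 + 11 + 4 + 6 + 9 + 15 + 14 + 9 + 6 + 13 + 8) / 15 = 139 / 15 = 9.2667
UCL = c̄ + 3√c̄ = 9.2667 + 3 × √9.2667 = 9.2667 + 3 × 3.0441 = 18.3990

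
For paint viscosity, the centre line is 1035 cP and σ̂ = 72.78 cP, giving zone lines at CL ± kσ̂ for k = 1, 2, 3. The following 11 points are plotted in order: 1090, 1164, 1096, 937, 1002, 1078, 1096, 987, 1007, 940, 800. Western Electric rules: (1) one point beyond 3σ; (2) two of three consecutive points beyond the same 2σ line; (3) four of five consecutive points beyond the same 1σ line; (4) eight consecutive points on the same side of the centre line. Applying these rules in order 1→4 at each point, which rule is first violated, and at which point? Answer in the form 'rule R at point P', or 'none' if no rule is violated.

Zone of each point (C = within 1σ̂, B = 1σ̂–2σ̂, A = 2σ̂–3σ̂, * = beyond 3σ̂; sign = side of CL): 1:+C, 2:+B, 3:+C, 4:-B, 5:-C, 6:+C, 7:+C, 8:-C, 9:-C, 10:-B, 11:-*
Rule 1 (one point beyond the 3σ limits) is satisfied at point 11.

rule 1 at point 11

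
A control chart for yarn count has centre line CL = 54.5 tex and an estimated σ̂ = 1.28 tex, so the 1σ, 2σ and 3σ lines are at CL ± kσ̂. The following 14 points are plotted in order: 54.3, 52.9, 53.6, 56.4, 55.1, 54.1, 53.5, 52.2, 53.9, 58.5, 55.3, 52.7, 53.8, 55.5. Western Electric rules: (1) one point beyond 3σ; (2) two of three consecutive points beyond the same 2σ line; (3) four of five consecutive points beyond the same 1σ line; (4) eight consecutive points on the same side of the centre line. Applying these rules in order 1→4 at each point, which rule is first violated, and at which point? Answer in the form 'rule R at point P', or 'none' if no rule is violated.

rule 1 at point 10

Zone of each point (C = within 1σ̂, B = 1σ̂–2σ̂, A = 2σ̂–3σ̂, * = beyond 3σ̂; sign = side of CL): 1:-C, 2:-B, 3:-C, 4:+B, 5:+C, 6:-C, 7:-C, 8:-B, 9:-C, 10:+*, 11:+C, 12:-B, 13:-C, 14:+C
Rule 1 (one point beyond the 3σ limits) is satisfied at point 10.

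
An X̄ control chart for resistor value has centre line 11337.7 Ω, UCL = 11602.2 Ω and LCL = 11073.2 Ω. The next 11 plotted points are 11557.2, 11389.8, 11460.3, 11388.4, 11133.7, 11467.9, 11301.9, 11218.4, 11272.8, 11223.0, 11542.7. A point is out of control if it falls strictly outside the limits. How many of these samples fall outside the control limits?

All 11 points lie within [11073.2, 11602.2].

0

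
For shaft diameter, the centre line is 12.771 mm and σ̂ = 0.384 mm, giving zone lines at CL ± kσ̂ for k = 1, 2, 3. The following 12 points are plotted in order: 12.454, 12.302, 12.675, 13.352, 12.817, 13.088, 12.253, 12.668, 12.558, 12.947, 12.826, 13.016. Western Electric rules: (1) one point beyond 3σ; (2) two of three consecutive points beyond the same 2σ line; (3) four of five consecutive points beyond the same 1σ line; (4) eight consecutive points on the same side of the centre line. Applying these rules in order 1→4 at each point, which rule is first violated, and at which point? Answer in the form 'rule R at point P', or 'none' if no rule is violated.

Zone of each point (C = within 1σ̂, B = 1σ̂–2σ̂, A = 2σ̂–3σ̂, * = beyond 3σ̂; sign = side of CL): 1:-C, 2:-B, 3:-C, 4:+B, 5:+C, 6:+C, 7:-B, 8:-C, 9:-C, 10:+C, 11:+C, 12:+C
No rule fires across all 12 points.

none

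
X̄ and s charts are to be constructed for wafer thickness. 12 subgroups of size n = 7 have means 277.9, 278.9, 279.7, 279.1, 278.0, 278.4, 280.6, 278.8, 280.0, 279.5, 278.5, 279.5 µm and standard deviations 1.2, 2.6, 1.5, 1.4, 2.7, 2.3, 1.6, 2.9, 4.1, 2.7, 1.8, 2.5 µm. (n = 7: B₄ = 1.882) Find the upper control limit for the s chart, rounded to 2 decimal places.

s̄ = (1.2 + 2.6 + 1.5 + 1.4 + 2.7 + 2.3 + 1.6 + 2.9 + 4.1 + 2.7 + 1.8 + 2.5) / 12 = 2.2750
UCL_s = B₄·s̄ = 1.882 × 2.2750 = 4.2815

4.28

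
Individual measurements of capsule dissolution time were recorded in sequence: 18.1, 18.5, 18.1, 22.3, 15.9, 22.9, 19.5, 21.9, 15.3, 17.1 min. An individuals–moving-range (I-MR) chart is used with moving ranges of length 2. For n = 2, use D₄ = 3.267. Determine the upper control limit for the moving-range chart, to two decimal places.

Moving ranges: 0.4, 0.4, 4.2, 6.4, 7.0, 3.4, 2.4, 6.6, 1.8; M̄R̄ = 32.6000 / 9 = 3.6222
UCL_MR = D₄·M̄R̄ = 3.267 × 3.6222 = 11.8338

11.83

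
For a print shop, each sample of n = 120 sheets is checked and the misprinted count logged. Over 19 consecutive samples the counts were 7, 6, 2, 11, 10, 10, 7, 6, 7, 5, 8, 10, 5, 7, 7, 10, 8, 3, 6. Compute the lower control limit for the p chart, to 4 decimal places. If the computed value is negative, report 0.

0.0000

p̄ = Σdᵢ / (k·n) = 135 / (19 × 120) = 0.05921
LCL = p̄ − 3·√(p̄(1−p̄)/n) = 0.05921 − 3 × 0.02155 = -0.00543 → 0 (negative, so LCL = 0)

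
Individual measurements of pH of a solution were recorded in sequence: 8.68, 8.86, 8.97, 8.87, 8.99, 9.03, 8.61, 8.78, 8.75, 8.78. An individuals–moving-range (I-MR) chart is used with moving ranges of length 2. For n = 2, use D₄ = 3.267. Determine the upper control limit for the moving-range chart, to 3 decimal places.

0.436

Moving ranges: 0.18, 0.11, 0.10, 0.12, 0.04, 0.42, 0.17, 0.03, 0.03; M̄R̄ = 1.2000 / 9 = 0.1333
UCL_MR = D₄·M̄R̄ = 3.267 × 0.1333 = 0.4356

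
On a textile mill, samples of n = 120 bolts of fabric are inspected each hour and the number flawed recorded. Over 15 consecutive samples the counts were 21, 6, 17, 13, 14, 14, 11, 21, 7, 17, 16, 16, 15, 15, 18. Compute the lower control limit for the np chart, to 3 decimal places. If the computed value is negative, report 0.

3.948

p̄ = Σdᵢ / (k·n) = 221 / (15 × 120) = 0.12278
LCL = np̄ − 3·√(np̄(1−p̄)) = 14.7333 − 3 × 3.5951 = 3.9482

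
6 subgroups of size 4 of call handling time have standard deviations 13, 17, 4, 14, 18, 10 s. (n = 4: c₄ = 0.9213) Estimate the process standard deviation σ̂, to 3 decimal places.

s̄ = (13 + 17 + 4 + 14 + 18 + 10) / 6 = 12.6667
σ̂ = s̄ / c₄ = 12.6667 / 0.9213 = 13.7487

13.749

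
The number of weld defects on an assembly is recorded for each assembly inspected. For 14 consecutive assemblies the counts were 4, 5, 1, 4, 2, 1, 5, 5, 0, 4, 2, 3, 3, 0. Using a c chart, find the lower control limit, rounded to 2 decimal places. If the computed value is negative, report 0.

0.00

c̄ = (4 + 5 + 1 + 4 + 2 + 1 + 5 + 5 + 0 + 4 + 2 + 3 + 3 + 0) / 14 = 39 / 14 = 2.7857
LCL = c̄ − 3√c̄ = 2.7857 − 3 × 1.6690 = -2.2214 → 0 (cannot be negative)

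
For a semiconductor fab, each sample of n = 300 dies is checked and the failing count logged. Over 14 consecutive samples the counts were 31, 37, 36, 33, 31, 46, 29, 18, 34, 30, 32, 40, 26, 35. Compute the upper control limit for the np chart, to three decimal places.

p̄ = Σdᵢ / (k·n) = 458 / (14 × 300) = 0.10905
UCL = np̄ + 3·√(np̄(1−p̄)) = 32.7143 + 3 × √(32.7143×0.89095) = 32.7143 + 3 × 5.3988 = 48.9106

48.911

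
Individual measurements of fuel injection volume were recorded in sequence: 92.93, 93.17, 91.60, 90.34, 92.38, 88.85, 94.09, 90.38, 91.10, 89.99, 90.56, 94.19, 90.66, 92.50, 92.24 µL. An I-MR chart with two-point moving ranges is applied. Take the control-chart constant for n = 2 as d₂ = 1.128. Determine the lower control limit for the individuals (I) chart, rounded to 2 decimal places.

86.11

X̄ = (92.93 + 93.17 + 91.60 + 90.34 + 92.38 + 88.85 + 94.09 + 90.38 + 91.10 + 89.99 + 90.56 + 94.19 + 90.66 + 92.50 + 92.24) / 15 = 91.6653
Moving ranges: 0.24, 1.57, 1.26, 2.04, 3.53, 5.24, 3.71, 0.72, 1.11, 0.57, 3.63, 3.53, 1.84, 0.26; M̄R̄ = 29.2500 / 14 = 2.0893
LCL = X̄ − 3·M̄R̄/d₂ = 91.6653 − 3 × 2.0893 / 1.128 = 86.1087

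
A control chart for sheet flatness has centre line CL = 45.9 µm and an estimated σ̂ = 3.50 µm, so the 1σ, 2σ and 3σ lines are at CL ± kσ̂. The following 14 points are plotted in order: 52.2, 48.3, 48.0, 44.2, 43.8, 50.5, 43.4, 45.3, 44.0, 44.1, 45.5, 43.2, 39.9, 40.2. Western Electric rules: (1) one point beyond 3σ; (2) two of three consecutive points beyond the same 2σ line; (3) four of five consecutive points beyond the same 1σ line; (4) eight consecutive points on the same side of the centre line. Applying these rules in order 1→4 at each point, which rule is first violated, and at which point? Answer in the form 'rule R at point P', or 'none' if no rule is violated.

rule 4 at point 14

Zone of each point (C = within 1σ̂, B = 1σ̂–2σ̂, A = 2σ̂–3σ̂, * = beyond 3σ̂; sign = side of CL): 1:+B, 2:+C, 3:+C, 4:-C, 5:-C, 6:+B, 7:-C, 8:-C, 9:-C, 10:-C, 11:-C, 12:-C, 13:-B, 14:-B
Rule 4 (eight consecutive points on the same side of the centre line) is satisfied at point 14.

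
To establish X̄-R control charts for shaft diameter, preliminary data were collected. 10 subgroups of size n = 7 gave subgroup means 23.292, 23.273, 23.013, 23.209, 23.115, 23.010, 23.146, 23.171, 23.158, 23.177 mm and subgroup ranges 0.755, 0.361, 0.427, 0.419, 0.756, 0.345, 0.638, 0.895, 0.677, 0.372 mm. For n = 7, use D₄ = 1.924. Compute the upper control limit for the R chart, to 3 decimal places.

1.086

R̄ = (0.755 + 0.361 + 0.427 + 0.419 + 0.756 + 0.345 + 0.638 + 0.895 + 0.677 + 0.372) / 10 = 5.6450 / 10 = 0.5645
UCL_R = D₄·R̄ = 1.924 × 0.5645 = 1.0861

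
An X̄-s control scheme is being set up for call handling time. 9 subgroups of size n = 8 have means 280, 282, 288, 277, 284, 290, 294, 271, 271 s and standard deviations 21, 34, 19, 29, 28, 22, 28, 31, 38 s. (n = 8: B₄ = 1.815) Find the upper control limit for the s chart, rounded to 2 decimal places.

50.42

s̄ = (21 + 34 + 19 + 29 + 28 + 22 + 28 + 31 + 38) / 9 = 27.7778
UCL_s = B₄·s̄ = 1.815 × 27.7778 = 50.4167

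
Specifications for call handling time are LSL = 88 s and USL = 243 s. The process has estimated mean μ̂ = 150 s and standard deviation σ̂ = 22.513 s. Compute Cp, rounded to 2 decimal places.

1.15

Cp = (USL − LSL) / (6σ̂) = (243 − 88) / (6 × 22.513) = 155.0000 / 135.0780 = 1.1475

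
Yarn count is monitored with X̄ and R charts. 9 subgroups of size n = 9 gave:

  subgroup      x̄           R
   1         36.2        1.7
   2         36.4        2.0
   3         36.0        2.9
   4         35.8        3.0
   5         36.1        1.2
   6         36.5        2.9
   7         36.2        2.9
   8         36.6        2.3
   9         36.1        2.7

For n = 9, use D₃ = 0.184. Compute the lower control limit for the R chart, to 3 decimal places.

0.442

R̄ = (1.7 + 2.0 + 2.9 + 3.0 + 1.2 + 2.9 + 2.9 + 2.3 + 2.7) / 9 = 21.6000 / 9 = 2.4000
LCL_R = D₃·R̄ = 0.184 × 2.4000 = 0.4416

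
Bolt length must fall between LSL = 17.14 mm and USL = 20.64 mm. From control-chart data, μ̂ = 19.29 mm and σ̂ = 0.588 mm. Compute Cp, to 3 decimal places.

0.992

Cp = (USL − LSL) / (6σ̂) = (20.64 − 17.14) / (6 × 0.588) = 3.5000 / 3.5280 = 0.9921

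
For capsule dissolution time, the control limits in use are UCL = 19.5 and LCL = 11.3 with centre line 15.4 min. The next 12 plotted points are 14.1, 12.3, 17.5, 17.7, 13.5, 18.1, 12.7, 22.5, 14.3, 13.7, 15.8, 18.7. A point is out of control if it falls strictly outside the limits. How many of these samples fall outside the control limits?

1

Compare each point to [11.3, 19.5]: sample 8 = 22.5 > UCL.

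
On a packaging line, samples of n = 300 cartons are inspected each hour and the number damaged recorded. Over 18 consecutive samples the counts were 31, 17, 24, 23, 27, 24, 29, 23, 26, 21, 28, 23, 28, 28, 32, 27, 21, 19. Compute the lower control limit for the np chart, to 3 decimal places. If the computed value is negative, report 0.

p̄ = Σdᵢ / (k·n) = 451 / (18 × 300) = 0.08352
LCL = np̄ − 3·√(np̄(1−p̄)) = 25.0556 − 3 × 4.7920 = 10.6797

10.680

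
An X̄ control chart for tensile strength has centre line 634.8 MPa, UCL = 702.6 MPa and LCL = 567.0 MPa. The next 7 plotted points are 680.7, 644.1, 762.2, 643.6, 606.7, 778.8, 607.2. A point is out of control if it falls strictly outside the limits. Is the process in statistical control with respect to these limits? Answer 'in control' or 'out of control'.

Compare each point to [567.0, 702.6]: sample 3 = 762.2 > UCL; sample 6 = 778.8 > UCL.

out of control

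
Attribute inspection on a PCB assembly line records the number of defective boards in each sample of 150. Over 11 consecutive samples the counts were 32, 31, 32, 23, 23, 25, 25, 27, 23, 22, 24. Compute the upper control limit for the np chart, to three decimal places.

40.018

p̄ = Σdᵢ / (k·n) = 287 / (11 × 150) = 0.17394
UCL = np̄ + 3·√(np̄(1−p̄)) = 26.0909 + 3 × √(26.0909×0.82606) = 26.0909 + 3 × 4.6425 = 40.0184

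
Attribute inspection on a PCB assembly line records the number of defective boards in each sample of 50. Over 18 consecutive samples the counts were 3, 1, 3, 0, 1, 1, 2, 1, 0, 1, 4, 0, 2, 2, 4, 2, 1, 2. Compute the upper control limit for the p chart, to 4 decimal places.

0.1095

p̄ = Σdᵢ / (k·n) = 30 / (18 × 50) = 0.03333
UCL = p̄ + 3·√(p̄(1−p̄)/n) = 0.03333 + 3 × √(0.03333×0.96667/50) = 0.03333 + 3 × 0.02539 = 0.10949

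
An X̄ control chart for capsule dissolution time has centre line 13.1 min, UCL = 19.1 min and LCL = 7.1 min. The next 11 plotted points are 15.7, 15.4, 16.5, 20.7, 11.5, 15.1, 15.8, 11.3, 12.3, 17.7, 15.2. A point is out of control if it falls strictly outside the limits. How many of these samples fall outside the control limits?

1

Compare each point to [7.1, 19.1]: sample 4 = 20.7 > UCL.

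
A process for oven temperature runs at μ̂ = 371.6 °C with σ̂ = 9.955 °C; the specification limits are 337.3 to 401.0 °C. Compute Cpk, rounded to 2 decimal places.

Cpu = (USL − μ̂) / (3σ̂) = (401.0 − 371.6) / (3 × 9.955) = 0.9844; Cpl = (μ̂ − LSL) / (3σ̂) = (371.6 − 337.3) / (3 × 9.955) = 1.1485; Cpk = min(Cpu, Cpl) = 0.9844

0.98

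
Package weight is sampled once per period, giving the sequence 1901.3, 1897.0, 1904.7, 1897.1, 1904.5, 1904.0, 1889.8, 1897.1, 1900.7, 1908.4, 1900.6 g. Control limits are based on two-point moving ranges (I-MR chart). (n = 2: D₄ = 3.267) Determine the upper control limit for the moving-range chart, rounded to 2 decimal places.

Moving ranges: 4.3, 7.7, 7.6, 7.4, 0.5, 14.2, 7.3, 3.6, 7.7, 7.8; M̄R̄ = 68.1000 / 10 = 6.8100
UCL_MR = D₄·M̄R̄ = 3.267 × 6.8100 = 22.2483

22.25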